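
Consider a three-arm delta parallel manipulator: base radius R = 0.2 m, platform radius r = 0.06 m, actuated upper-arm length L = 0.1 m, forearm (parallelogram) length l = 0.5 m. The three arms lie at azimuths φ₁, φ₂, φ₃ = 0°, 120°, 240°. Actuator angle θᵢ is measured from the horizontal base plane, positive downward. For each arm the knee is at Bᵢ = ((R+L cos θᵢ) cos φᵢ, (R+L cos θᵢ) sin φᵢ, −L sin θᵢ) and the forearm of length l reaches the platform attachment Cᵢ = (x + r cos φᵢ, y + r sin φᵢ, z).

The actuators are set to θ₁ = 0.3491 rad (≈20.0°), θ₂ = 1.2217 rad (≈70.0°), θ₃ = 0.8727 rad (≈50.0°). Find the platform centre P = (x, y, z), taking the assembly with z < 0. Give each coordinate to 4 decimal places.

arm 1 at φ=0.0°: e+L cos θ1 = 0.2340;  S1 = (0.2340, 0.0000, -0.0342)
S2 = (0.1742·cos120.0°, 0.1742·sin120.0°, -0.0940) = (-0.0871, 0.1509, -0.0940)
S3 = (0.2043·cos240.0°, 0.2043·sin240.0°, -0.0766) = (-0.1021, -0.1769, -0.0766)
|S₂|²−|S₁|² = -0.0167;  |S₃|²−|S₁|² = -0.0083
[-0.6421 0.3017 -0.1195]·P = -0.0167;  [-0.6722 -0.3538 -0.0848]·P = -0.0083
det = 0.4300;  x = 0.0196+-0.1578z,  y = -0.0137+0.0602z
sphere 1 gives Az²+Bz+C=0 with A=1.0285, B=0.1344, C=-0.2027;  B²−4AC=0.8520;  roots -0.5141, 0.3834;  negative root z = -0.5141
x = 0.1007, y = -0.0447

(0.1007, -0.0447, -0.5141)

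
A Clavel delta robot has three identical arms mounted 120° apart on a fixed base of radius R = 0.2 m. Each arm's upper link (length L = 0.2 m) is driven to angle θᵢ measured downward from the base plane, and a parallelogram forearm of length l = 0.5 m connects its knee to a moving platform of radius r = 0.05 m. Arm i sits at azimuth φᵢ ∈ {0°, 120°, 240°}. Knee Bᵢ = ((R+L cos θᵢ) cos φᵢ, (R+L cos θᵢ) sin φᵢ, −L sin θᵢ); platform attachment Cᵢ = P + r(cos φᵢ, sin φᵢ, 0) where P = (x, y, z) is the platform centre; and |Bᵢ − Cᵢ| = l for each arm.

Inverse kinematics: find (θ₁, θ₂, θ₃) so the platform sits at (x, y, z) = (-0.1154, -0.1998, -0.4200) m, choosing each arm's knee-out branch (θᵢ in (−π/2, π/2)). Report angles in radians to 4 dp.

θ₁ = 0.9601, θ₂ = 0.9599, θ₃ = -0.3489

φ1=0.0° → target in arm frame (-0.1154, -0.1998)
  e−x'=0.2654;  (l²−L²−(e−x')²−y'²−z²)/2L = -0.1919
  √(A²+B²)=0.4968;  θ1 = -1.0072+1.9673 ≈ 0.9601
rotate P by −φ2: (-0.1153, 0.1998, -0.4200)
  A=0.2653, B=-0.4200, C=(l²−L²−A²−y'²−z²)/(2L)=-0.1918
  γ=atan2(-0.4200,0.2653)=-1.0074;  ψ=arccos(-0.3862)=1.9673;  θ2=γ+ψ≈0.9599
arm 3 (φ=240.0°): x'=0.2307, y'=0.0000
  e−x'=-0.0807;  (l²−L²−(e−x')²−y'²−z²)/2L = 0.0677
  γ=atan2(-0.4200,-0.0807)=-1.7607;  ψ=arccos(0.1583)=1.4118;  θ3=γ+ψ≈-0.3489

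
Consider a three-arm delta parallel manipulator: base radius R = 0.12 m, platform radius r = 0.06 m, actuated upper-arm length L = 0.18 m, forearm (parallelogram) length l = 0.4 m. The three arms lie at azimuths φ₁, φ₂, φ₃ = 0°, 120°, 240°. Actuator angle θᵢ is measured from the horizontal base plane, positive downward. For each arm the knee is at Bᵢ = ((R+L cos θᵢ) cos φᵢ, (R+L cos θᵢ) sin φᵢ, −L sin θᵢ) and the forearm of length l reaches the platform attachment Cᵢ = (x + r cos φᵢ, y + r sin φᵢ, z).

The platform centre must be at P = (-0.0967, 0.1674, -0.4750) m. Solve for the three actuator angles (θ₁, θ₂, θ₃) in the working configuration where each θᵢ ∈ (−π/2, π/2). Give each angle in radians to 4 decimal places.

θ₁ = 1.3093, θ₂ = 0.4366, θ₃ = 1.3091

arm 1 (φ=0.0°): x'=-0.0967, y'=0.1674
  e−x'=0.1567;  (l²−L²−(e−x')²−y'²−z²)/2L = -0.4183
  √(A²+B²)=0.5002;  θ1 = -1.2521+2.5614 ≈ 1.3093
φ2=120.0° → target in arm frame (0.1933, 0.0000)
  A=-0.1333, B=-0.4750, C=(l²−L²−A²−y'²−z²)/(2L)=-0.3217
  θ2 = atan2(B,A) + arccos(C/0.4934) = 0.4366
φ3=240.0° → target in arm frame (-0.0966, -0.1674)
  A cos θ + B sin θ = C:  0.1566·cos θ + -0.4750·sin θ = -0.4183
  γ=atan2(-0.4750,0.1566)=-1.2523;  ψ=arccos(-0.8364)=2.5614;  θ3=γ+ψ≈1.3091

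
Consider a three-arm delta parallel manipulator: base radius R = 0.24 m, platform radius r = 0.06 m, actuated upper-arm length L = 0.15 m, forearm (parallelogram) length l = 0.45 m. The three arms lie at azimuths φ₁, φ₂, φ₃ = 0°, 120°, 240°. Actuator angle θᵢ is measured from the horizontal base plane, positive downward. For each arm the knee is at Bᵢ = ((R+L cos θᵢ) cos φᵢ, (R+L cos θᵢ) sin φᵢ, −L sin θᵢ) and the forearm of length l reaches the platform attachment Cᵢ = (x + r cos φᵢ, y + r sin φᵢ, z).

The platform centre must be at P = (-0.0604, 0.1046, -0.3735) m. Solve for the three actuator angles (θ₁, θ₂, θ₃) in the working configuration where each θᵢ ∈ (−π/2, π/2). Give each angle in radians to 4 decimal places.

arm 1 (φ=0.0°): x'=-0.0604, y'=0.1046
  A=0.2404, B=-0.3735, C=(l²−L²−A²−y'²−z²)/(2L)=-0.0941
  √(A²+B²)=0.4442;  θ1 = -0.9989+1.7843 ≈ 0.7854
arm 2 (φ=120.0°): x'=0.1208, y'=0.0000
  A=0.0592, B=-0.3735, C=(l²−L²−A²−y'²−z²)/(2L)=0.1233
  √(A²+B²)=0.3782;  θ2 = -1.4136+1.2387 ≈ -0.1749
arm 3 (φ=240.0°): x'=-0.0604, y'=-0.1046
  A cos θ + B sin θ = C:  0.2404·cos θ + -0.3735·sin θ = -0.0941
  √(A²+B²)=0.4442;  θ3 = -0.9989+1.7843 ≈ 0.7853

θ₁ = 0.7854, θ₂ = -0.1749, θ₃ = 0.7853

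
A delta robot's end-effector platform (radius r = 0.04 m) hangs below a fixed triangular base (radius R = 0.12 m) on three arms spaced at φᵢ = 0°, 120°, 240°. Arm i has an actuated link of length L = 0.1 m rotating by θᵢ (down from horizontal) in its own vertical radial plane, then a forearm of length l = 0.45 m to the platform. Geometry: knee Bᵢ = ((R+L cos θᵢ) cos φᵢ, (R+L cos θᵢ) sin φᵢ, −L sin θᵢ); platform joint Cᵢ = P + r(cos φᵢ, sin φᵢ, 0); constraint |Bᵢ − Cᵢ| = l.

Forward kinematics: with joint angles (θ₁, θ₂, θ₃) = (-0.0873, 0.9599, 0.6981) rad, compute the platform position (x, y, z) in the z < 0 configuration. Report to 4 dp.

(0.1535, -0.0422, -0.4385)

φ1=0.0°: virtual centre (0.1796, 0.0000, 0.0087), radius l
O2 = (0.1374·cos120.0°, 0.1374·sin120.0°, -0.0819) = (-0.0687, 0.1190, -0.0819)
arm 3 at φ=240.0°: (R−r)+L cos θ3 = 0.1566;  O3 = (-0.0783, -0.1356, -0.0643)
|O₂|²−|O₁|² = -0.0068;  |O₃|²−|O₁|² = -0.0037
[-0.4966 0.2379 -0.1813]·P = -0.0068;  [-0.5158 -0.2713 -0.1460]·P = -0.0037
det = 0.2574;  x = 0.0105+-0.3259z,  y = -0.0064+0.0816z
sphere 1 gives Az²+Bz+C=0 with A=1.1129, B=0.0917, C=-0.1738;  B²−4AC=0.7820;  roots -0.4385, 0.3561;  negative root z = -0.4385
x = 0.1535, y = -0.0422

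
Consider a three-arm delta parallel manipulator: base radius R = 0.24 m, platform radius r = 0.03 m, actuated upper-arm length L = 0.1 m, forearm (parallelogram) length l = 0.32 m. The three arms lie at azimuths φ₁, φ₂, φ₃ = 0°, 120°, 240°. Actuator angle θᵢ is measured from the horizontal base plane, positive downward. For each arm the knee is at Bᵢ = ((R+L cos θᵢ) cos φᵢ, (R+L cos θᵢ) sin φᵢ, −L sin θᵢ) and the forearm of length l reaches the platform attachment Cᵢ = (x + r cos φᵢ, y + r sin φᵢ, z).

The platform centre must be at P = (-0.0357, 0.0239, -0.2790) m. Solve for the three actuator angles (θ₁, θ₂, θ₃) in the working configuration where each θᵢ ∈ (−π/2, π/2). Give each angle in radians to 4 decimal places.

φ1=0.0° → target in arm frame (-0.0357, 0.0239)
  A=0.2457, B=-0.2790, C=(l²−L²−A²−y'²−z²)/(2L)=-0.2319
  θ1 = atan2(B,A) + arccos(C/0.3718) = 1.3956
φ2=120.0° → target in arm frame (0.0385, 0.0190)
  e−x'=0.1715;  (l²−L²−(e−x')²−y'²−z²)/2L = -0.0760
  γ=atan2(-0.2790,0.1715)=-1.0198;  ψ=arccos(-0.2320)=1.8050;  θ2=γ+ψ≈0.7852
arm 3 (φ=240.0°): x'=-0.0028, y'=-0.0429
  A cos θ + B sin θ = C:  0.2128·cos θ + -0.2790·sin θ = -0.1629
  θ3 = atan2(B,A) + arccos(C/0.3509) = 1.1345

θ₁ = 1.3956, θ₂ = 0.7852, θ₃ = 1.1345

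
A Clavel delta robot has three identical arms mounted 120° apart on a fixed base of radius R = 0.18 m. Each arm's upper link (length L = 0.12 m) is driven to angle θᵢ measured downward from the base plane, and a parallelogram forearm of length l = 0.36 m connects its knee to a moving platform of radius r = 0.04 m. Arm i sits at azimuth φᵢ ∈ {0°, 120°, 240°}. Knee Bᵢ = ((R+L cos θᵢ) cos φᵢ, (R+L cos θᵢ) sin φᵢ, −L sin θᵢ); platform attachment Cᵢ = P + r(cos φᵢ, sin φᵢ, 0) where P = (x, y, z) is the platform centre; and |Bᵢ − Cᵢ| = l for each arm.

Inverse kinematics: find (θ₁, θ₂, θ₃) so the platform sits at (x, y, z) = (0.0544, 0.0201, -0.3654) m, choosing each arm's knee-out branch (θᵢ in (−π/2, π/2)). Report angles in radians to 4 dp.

θ₁ = 0.5235, θ₂ = 0.8721, θ₃ = 1.0469

arm 1 (φ=0.0°): x'=0.0544, y'=0.0201
  A cos θ + B sin θ = C:  0.0856·cos θ + -0.3654·sin θ = -0.1085
  √(A²+B²)=0.3753;  θ1 = -1.3407+1.8642 ≈ 0.5235
rotate P by −φ2: (-0.0098, -0.0572, -0.3654)
  A cos θ + B sin θ = C:  0.1498·cos θ + -0.3654·sin θ = -0.1834
  θ2 = atan2(B,A) + arccos(C/0.3949) = 0.8721
φ3=240.0° → target in arm frame (-0.0446, 0.0371)
  e−x'=0.1846;  (l²−L²−(e−x')²−y'²−z²)/2L = -0.2240
  √(A²+B²)=0.4094;  θ3 = -1.1030+2.1499 ≈ 1.0469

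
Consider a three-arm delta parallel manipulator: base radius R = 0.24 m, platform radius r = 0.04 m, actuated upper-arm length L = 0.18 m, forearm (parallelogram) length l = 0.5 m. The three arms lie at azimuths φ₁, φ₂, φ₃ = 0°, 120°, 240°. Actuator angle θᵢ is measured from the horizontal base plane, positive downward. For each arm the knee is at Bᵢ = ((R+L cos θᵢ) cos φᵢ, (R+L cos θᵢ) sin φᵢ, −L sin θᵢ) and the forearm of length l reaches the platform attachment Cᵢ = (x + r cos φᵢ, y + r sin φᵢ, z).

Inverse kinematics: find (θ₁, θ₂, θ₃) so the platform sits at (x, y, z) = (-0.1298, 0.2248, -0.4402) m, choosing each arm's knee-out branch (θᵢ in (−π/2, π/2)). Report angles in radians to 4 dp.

θ₁ = 1.3965, θ₂ = -0.2617, θ₃ = 1.3964

φ1=0.0° → target in arm frame (-0.1298, 0.2248)
  e−x'=0.3298;  (l²−L²−(e−x')²−y'²−z²)/2L = -0.3763
  θ1 = atan2(B,A) + arccos(C/0.5500) = 1.3965
φ2=120.0° → target in arm frame (0.2596, 0.0000)
  e−x'=-0.0596;  (l²−L²−(e−x')²−y'²−z²)/2L = 0.0563
  γ=atan2(-0.4402,-0.0596)=-1.7053;  ψ=arccos(0.1268)=1.4437;  θ2=γ+ψ≈-0.2617
φ3=240.0° → target in arm frame (-0.1298, -0.2248)
  A cos θ + B sin θ = C:  0.3298·cos θ + -0.4402·sin θ = -0.3763
  γ=atan2(-0.4402,0.3298)=-0.9278;  ψ=arccos(-0.6842)=2.3243;  θ3=γ+ψ≈1.3964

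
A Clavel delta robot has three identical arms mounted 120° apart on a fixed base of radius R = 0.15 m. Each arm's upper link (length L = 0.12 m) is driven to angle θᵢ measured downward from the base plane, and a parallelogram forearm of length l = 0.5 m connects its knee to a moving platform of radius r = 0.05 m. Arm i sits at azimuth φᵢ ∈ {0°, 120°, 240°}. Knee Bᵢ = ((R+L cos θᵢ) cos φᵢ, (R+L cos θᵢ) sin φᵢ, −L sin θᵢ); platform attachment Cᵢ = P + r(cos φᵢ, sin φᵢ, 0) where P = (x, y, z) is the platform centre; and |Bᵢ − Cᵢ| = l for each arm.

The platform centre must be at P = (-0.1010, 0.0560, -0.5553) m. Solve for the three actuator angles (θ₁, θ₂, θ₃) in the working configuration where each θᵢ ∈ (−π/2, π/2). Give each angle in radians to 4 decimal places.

rotate P by −φ1: (-0.1010, 0.0560, -0.5553)
  A=0.2010, B=-0.5553, C=(l²−L²−A²−y'²−z²)/(2L)=-0.4846
  γ=atan2(-0.5553,0.2010)=-1.2235;  ψ=arccos(-0.8205)=2.5331;  θ1=γ+ψ≈1.3096
φ2=120.0° → target in arm frame (0.0990, 0.0595)
  A cos θ + B sin θ = C:  0.0010·cos θ + -0.5553·sin θ = -0.3179
  θ2 = atan2(B,A) + arccos(C/0.5553) = 0.6113
rotate P by −φ3: (0.0020, -0.1155, -0.5553)
  e−x'=0.0980;  (l²−L²−(e−x')²−y'²−z²)/2L = -0.3987
  γ=atan2(-0.5553,0.0980)=-1.3961;  ψ=arccos(-0.7071)=2.3562;  θ3=γ+ψ≈0.9601

θ₁ = 1.3096, θ₂ = 0.6113, θ₃ = 0.9601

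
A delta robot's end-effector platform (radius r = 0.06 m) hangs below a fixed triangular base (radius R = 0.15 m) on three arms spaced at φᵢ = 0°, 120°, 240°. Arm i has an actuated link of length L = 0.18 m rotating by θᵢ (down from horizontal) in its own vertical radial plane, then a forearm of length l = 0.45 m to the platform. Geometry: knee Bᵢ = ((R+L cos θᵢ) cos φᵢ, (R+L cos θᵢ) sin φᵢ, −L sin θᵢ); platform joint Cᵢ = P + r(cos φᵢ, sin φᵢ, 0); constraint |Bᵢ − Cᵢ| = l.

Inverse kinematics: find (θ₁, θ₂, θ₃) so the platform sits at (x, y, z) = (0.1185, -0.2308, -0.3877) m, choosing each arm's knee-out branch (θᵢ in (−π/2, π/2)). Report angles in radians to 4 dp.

arm 1 (φ=0.0°): x'=0.1185, y'=-0.2308
  e−x'=-0.0285;  (l²−L²−(e−x')²−y'²−z²)/2L = -0.0953
  γ=atan2(-0.3877,-0.0285)=-1.6442;  ψ=arccos(-0.2450)=1.8184;  θ1=γ+ψ≈0.1742
rotate P by −φ2: (-0.2591, 0.0128, -0.3877)
  e−x'=0.3491;  (l²−L²−(e−x')²−y'²−z²)/2L = -0.2841
  √(A²+B²)=0.5217;  θ2 = -0.8377+2.1466 ≈ 1.3089
rotate P by −φ3: (0.1406, 0.2180, -0.3877)
  A=-0.0506, B=-0.3877, C=(l²−L²−A²−y'²−z²)/(2L)=-0.0842
  γ=atan2(-0.3877,-0.0506)=-1.7006;  ψ=arccos(-0.2153)=1.7878;  θ3=γ+ψ≈0.0872

θ₁ = 0.1742, θ₂ = 1.3089, θ₃ = 0.0872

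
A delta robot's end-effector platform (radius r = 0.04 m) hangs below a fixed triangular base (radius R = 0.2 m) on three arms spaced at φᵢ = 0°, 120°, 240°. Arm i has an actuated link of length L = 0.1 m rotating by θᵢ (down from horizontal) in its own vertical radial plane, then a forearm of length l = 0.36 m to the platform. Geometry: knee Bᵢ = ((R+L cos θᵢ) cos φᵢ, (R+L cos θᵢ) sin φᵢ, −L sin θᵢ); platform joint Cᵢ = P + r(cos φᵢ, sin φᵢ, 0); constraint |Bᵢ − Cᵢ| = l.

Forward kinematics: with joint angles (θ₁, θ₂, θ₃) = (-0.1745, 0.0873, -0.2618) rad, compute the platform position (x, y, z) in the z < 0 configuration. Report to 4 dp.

(0.0055, -0.0173, -0.2382)

arm 1 at φ=0.0°: (R−r)+L cos θ1 = 0.2585;  centre 1 = (0.2585, 0.0000, 0.0174)
arm 2 at φ=120.0°: (R−r)+L cos θ2 = 0.2596;  centre 2 = (-0.1298, 0.2248, -0.0087)
arm 3 at φ=240.0°: (R−r)+L cos θ3 = 0.2566;  centre 3 = (-0.1283, -0.2222, 0.0259)
subtract pairs → two planes through P
linear system: -0.7766x+0.4497y = 0.0004−-0.0522z; -0.7736x+-0.4444y = -0.0006−0.0170z
det = 0.6930;  x = 0.0002+-0.0224z,  y = 0.0011+0.0773z
quadratic in z: (1.0065)z²+(-0.0230)z+(-0.0626)=0, √Δ=0.5024 → z ∈ {-0.2382, 0.2610}; z = -0.2382 (taking z<0)
x = 0.0055, y = -0.0173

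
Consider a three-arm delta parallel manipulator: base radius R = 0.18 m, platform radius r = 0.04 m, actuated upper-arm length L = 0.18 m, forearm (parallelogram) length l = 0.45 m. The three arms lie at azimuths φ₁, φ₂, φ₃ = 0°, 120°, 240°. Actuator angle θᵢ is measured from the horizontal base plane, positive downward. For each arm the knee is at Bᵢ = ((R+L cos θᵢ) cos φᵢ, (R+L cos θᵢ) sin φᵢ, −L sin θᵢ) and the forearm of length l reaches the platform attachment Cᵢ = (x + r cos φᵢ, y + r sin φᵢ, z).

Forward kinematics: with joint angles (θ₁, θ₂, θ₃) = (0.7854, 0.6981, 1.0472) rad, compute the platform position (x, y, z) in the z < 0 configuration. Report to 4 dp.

(0.0187, 0.0617, -0.4973)

arm 1 at φ=0.0°: ρ1 = 0.2673;  O1 = (0.2673, 0.0000, -0.1273)
O2 = (0.2779·cos120.0°, 0.2779·sin120.0°, -0.1157) = (-0.1389, 0.2407, -0.1157)
arm 3 at φ=240.0°: ρ3 = 0.2300;  O3 = (-0.1150, -0.1992, -0.1559)
eliminate P² terms by subtracting sphere 1 from 2 and 3
linear system: -0.8124x+0.4813y = 0.0030−0.0232z; -0.7646x+-0.3984y = -0.0104−-0.0572z
det = 0.6917;  x = 0.0056+-0.0265z,  y = 0.0155+-0.0928z
quadratic in z: (1.0093)z²+(0.2655)z+(-0.1176)=0, √Δ=0.7383 → z ∈ {-0.4973, 0.2342}; z = -0.4973 (taking z<0)
x = 0.0187, y = 0.0617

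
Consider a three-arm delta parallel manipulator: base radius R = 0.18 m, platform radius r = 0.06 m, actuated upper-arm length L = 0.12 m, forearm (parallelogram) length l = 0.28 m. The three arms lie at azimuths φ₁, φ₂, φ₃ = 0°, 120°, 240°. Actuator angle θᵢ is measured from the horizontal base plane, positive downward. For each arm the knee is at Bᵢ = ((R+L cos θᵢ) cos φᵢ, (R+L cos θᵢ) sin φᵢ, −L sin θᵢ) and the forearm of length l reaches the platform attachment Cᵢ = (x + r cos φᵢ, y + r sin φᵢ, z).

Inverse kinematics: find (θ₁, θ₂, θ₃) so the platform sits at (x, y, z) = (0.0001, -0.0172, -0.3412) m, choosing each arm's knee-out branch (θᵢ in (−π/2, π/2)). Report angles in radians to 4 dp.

φ1=0.0° → target in arm frame (0.0001, -0.0172)
  e−x'=0.1199;  (l²−L²−(e−x')²−y'²−z²)/2L = -0.2795
  γ=atan2(-0.3412,0.1199)=-1.2329;  ψ=arccos(-0.7729)=2.4543;  θ1=γ+ψ≈1.2214
φ2=120.0° → target in arm frame (-0.0149, 0.0085)
  e−x'=0.1349;  (l²−L²−(e−x')²−y'²−z²)/2L = -0.2946
  γ=atan2(-0.3412,0.1349)=-1.1942;  ψ=arccos(-0.8029)=2.5029;  θ2=γ+ψ≈1.3087
φ3=240.0° → target in arm frame (0.0148, 0.0087)
  e−x'=0.1052;  (l²−L²−(e−x')²−y'²−z²)/2L = -0.2648
  √(A²+B²)=0.3570;  θ3 = -1.2718+2.4063 ≈ 1.1345

θ₁ = 1.2214, θ₂ = 1.3087, θ₃ = 1.1345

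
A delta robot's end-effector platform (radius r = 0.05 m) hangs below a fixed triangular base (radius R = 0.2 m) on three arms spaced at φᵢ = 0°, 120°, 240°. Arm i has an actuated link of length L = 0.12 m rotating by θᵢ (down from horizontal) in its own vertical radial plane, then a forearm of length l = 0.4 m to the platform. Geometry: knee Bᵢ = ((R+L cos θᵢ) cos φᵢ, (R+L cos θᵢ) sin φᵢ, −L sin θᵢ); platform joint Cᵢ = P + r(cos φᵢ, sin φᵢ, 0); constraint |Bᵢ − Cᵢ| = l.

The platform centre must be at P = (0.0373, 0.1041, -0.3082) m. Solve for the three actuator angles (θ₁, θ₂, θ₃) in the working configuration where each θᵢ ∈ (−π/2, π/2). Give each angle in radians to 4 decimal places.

θ₁ = -0.0004, θ₂ = -0.2617, θ₃ = 0.8729

arm 1 (φ=0.0°): x'=0.0373, y'=0.1041
  A cos θ + B sin θ = C:  0.1127·cos θ + -0.3082·sin θ = 0.1128
  √(A²+B²)=0.3282;  θ1 = -1.2202+1.2199 ≈ -0.0004
arm 2 (φ=120.0°): x'=0.0715, y'=-0.0844
  A cos θ + B sin θ = C:  0.0785·cos θ + -0.3082·sin θ = 0.1556
  γ=atan2(-0.3082,0.0785)=-1.3214;  ψ=arccos(0.4891)=1.0597;  θ2=γ+ψ≈-0.2617
rotate P by −φ3: (-0.1088, -0.0197, -0.3082)
  e−x'=0.2588;  (l²−L²−(e−x')²−y'²−z²)/2L = -0.0698
  √(A²+B²)=0.4025;  θ3 = -0.8723+1.7452 ≈ 0.8729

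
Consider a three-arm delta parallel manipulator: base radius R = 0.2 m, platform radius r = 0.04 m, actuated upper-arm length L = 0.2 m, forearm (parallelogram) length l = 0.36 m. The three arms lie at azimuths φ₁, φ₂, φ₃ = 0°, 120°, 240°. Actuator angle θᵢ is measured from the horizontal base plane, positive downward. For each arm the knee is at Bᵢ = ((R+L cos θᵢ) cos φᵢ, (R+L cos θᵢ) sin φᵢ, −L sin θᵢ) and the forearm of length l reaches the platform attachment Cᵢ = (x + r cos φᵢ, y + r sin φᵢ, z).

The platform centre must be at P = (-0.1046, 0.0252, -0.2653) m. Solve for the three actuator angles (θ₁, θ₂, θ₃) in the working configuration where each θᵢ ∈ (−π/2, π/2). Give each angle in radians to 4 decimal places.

θ₁ = 1.1344, θ₂ = 0.2614, θ₃ = 0.5237

rotate P by −φ1: (-0.1046, 0.0252, -0.2653)
  A=0.2646, B=-0.2653, C=(l²−L²−A²−y'²−z²)/(2L)=-0.1286
  γ=atan2(-0.2653,0.2646)=-0.7867;  ψ=arccos(-0.3432)=1.9211;  θ1=γ+ψ≈1.1344
rotate P by −φ2: (0.0741, 0.0780, -0.2653)
  A=0.0859, B=-0.2653, C=(l²−L²−A²−y'²−z²)/(2L)=0.0144
  √(A²+B²)=0.2789;  θ2 = -1.2577+1.5191 ≈ 0.2614
arm 3 (φ=240.0°): x'=0.0305, y'=-0.1032
  A=0.1295, B=-0.2653, C=(l²−L²−A²−y'²−z²)/(2L)=-0.0205
  θ3 = atan2(B,A) + arccos(C/0.2952) = 0.5237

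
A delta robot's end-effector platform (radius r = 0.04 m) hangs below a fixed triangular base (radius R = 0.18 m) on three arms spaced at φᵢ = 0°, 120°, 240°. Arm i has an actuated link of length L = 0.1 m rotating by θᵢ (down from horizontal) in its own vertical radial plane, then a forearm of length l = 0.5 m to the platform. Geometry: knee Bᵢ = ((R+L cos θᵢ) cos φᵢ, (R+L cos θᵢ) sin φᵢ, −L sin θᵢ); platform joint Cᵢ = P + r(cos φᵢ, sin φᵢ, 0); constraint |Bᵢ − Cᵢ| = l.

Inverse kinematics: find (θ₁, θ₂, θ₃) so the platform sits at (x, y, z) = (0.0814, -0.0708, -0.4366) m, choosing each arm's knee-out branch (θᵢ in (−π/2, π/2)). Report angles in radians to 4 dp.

rotate P by −φ1: (0.0814, -0.0708, -0.4366)
  A=0.0586, B=-0.4366, C=(l²−L²−A²−y'²−z²)/(2L)=0.2047
  √(A²+B²)=0.4405;  θ1 = -1.4374+1.0876 ≈ -0.3498
arm 2 (φ=120.0°): x'=-0.1020, y'=-0.0351
  A=0.2420, B=-0.4366, C=(l²−L²−A²−y'²−z²)/(2L)=-0.0521
  γ=atan2(-0.4366,0.2420)=-1.0646;  ψ=arccos(-0.1044)=1.6754;  θ2=γ+ψ≈0.6107
rotate P by −φ3: (0.0206, 0.1059, -0.4366)
  e−x'=0.1194;  (l²−L²−(e−x')²−y'²−z²)/2L = 0.1196
  √(A²+B²)=0.4526;  θ3 = -1.3039+1.3035 ≈ -0.0004

θ₁ = -0.3498, θ₂ = 0.6107, θ₃ = -0.0004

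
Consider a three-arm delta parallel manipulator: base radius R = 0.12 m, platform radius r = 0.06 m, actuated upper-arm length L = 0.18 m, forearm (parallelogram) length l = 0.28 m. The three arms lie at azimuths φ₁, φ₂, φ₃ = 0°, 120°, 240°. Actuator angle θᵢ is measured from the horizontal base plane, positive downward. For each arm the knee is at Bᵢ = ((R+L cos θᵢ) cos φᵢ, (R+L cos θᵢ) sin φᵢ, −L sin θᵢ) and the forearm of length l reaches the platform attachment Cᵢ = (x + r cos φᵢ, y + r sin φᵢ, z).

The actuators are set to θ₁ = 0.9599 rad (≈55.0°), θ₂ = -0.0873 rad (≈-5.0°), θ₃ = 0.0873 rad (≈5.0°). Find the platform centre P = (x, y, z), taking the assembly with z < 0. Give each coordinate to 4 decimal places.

arm 1 at φ=0.0°: (R−r)+L cos θ1 = 0.1632;  centre 1 = (0.1632, 0.0000, -0.1474)
centre 2 = (0.2393·cos120.0°, 0.2393·sin120.0°, 0.0157) = (-0.1197, 0.2073, 0.0157)
φ3=240.0°: virtual centre (-0.1197, -0.2073, -0.0157), radius l
subtract pairs → two planes through P
linear system: -0.5658x+0.4145y = 0.0091−0.3263z; -0.5658x+-0.4145y = 0.0091−0.2635z
Cramer: x(z) = -0.0161+0.5212z;  y(z) = 0.0000-0.0757z
into |P−centre ₁|² = l²: 1.2774z² + 0.1079z + -0.0245 = 0;  Δ = 0.1367;  z = -0.1870 or 0.1025 → z<0 root = -0.1870
x = -0.1136, y = 0.0142

(-0.1136, 0.0142, -0.1870)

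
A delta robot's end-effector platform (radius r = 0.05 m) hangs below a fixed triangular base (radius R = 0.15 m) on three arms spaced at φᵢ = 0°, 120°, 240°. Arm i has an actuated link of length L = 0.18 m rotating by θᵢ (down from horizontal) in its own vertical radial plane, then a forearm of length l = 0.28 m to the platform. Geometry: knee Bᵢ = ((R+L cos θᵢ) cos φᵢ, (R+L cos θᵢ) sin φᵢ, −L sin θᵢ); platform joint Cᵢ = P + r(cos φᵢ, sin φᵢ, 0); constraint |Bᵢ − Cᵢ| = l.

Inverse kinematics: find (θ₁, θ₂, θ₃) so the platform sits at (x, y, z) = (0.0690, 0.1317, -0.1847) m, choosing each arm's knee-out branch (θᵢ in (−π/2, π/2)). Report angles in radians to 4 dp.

φ1=0.0° → target in arm frame (0.0690, 0.1317)
  A=0.0310, B=-0.1847, C=(l²−L²−A²−y'²−z²)/(2L)=-0.0178
  √(A²+B²)=0.1873;  θ1 = -1.4045+1.6662 ≈ 0.2617
φ2=120.0° → target in arm frame (0.0796, -0.1256)
  A=0.0204, B=-0.1847, C=(l²−L²−A²−y'²−z²)/(2L)=-0.0120
  θ2 = atan2(B,A) + arccos(C/0.1858) = 0.1747
rotate P by −φ3: (-0.1486, -0.0061, -0.1847)
  A cos θ + B sin θ = C:  0.2486·cos θ + -0.1847·sin θ = -0.1387
  √(A²+B²)=0.3097;  θ3 = -0.6391+2.0352 ≈ 1.3961

θ₁ = 0.2617, θ₂ = 0.1747, θ₃ = 1.3961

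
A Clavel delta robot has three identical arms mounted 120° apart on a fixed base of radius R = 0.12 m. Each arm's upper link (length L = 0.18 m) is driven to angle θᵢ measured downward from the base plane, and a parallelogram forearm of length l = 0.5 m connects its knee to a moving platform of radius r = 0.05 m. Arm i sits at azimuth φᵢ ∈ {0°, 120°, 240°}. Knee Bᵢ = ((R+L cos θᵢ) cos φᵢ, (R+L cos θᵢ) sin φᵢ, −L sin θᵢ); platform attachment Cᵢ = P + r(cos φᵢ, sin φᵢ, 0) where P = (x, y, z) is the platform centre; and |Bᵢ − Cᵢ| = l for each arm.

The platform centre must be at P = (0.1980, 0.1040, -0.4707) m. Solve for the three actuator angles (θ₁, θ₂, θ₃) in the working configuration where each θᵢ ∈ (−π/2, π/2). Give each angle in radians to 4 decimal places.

arm 1 (φ=0.0°): x'=0.1980, y'=0.1040
  A cos θ + B sin θ = C:  -0.1280·cos θ + -0.4707·sin θ = -0.0866
  γ=atan2(-0.4707,-0.1280)=-1.8363;  ψ=arccos(-0.1774)=1.7492;  θ1=γ+ψ≈-0.0871
rotate P by −φ2: (-0.0089, -0.2235, -0.4707)
  A cos θ + B sin θ = C:  0.0789·cos θ + -0.4707·sin θ = -0.1670
  γ=atan2(-0.4707,0.0789)=-1.4046;  ψ=arccos(-0.3500)=1.9283;  θ2=γ+ψ≈0.5237
rotate P by −φ3: (-0.1891, 0.1195, -0.4707)
  e−x'=0.2591;  (l²−L²−(e−x')²−y'²−z²)/2L = -0.2371
  θ3 = atan2(B,A) + arccos(C/0.5373) = 0.9601

θ₁ = -0.0871, θ₂ = 0.5237, θ₃ = 0.9601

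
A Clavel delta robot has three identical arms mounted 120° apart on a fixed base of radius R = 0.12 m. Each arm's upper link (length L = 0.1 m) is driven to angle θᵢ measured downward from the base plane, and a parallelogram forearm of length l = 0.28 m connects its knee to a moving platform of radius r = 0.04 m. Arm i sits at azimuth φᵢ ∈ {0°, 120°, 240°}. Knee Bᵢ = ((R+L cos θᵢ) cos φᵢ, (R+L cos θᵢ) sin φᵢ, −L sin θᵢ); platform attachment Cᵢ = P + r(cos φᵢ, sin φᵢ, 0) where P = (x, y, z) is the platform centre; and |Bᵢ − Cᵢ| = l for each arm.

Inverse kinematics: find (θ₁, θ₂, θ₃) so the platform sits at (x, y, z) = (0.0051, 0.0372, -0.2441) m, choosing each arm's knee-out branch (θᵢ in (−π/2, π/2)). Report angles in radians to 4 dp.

φ1=0.0° → target in arm frame (0.0051, 0.0372)
  A cos θ + B sin θ = C:  0.0749·cos θ + -0.2441·sin θ = 0.0091
  θ1 = atan2(B,A) + arccos(C/0.2553) = 0.2620
φ2=120.0° → target in arm frame (0.0297, -0.0230)
  A cos θ + B sin θ = C:  0.0503·cos θ + -0.2441·sin θ = 0.0288
  θ2 = atan2(B,A) + arccos(C/0.2492) = 0.0877
rotate P by −φ3: (-0.0348, -0.0142, -0.2441)
  A=0.1148, B=-0.2441, C=(l²−L²−A²−y'²−z²)/(2L)=-0.0228
  √(A²+B²)=0.2697;  θ3 = -1.1313+1.6554 ≈ 0.5241

θ₁ = 0.2620, θ₂ = 0.0877, θ₃ = 0.5241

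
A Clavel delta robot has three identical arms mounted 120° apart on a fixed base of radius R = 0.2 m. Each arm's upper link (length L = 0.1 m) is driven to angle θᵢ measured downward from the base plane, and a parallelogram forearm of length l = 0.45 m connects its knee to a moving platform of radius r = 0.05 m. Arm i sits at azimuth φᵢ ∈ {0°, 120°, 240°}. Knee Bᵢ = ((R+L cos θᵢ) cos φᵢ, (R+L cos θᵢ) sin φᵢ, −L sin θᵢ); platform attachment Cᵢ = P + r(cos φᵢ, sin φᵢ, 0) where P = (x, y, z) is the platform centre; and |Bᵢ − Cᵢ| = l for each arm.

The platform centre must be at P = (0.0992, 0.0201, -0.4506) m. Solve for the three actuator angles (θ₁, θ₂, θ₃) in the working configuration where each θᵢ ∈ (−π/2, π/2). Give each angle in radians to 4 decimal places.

θ₁ = 0.2620, θ₂ = 0.9602, θ₃ = 1.1351

rotate P by −φ1: (0.0992, 0.0201, -0.4506)
  A cos θ + B sin θ = C:  0.0508·cos θ + -0.4506·sin θ = -0.0676
  √(A²+B²)=0.4535;  θ1 = -1.4585+1.7205 ≈ 0.2620
arm 2 (φ=120.0°): x'=-0.0322, y'=-0.0960
  A=0.1822, B=-0.4506, C=(l²−L²−A²−y'²−z²)/(2L)=-0.2647
  √(A²+B²)=0.4860;  θ2 = -1.1866+2.1468 ≈ 0.9602
rotate P by −φ3: (-0.0670, 0.0759, -0.4506)
  e−x'=0.2170;  (l²−L²−(e−x')²−y'²−z²)/2L = -0.3169
  √(A²+B²)=0.5001;  θ3 = -1.1220+2.2571 ≈ 1.1351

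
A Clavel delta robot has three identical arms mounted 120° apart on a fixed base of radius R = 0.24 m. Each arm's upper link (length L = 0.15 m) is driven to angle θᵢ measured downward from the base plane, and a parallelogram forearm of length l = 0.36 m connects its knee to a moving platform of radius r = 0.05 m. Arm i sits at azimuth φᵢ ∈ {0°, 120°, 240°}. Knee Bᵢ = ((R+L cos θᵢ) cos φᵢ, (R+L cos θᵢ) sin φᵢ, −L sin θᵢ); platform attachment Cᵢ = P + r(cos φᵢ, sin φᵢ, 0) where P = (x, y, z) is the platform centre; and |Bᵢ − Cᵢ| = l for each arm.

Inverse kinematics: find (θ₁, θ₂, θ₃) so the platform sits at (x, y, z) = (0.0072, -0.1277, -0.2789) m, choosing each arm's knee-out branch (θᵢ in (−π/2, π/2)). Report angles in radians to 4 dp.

rotate P by −φ1: (0.0072, -0.1277, -0.2789)
  A cos θ + B sin θ = C:  0.1828·cos θ + -0.2789·sin θ = -0.0680
  θ1 = atan2(B,A) + arccos(C/0.3335) = 0.7856
φ2=120.0° → target in arm frame (-0.1142, 0.0576)
  e−x'=0.3042;  (l²−L²−(e−x')²−y'²−z²)/2L = -0.2218
  θ2 = atan2(B,A) + arccos(C/0.4127) = 1.3961
arm 3 (φ=240.0°): x'=0.1070, y'=0.0701
  A=0.0830, B=-0.2789, C=(l²−L²−A²−y'²−z²)/(2L)=0.0584
  γ=atan2(-0.2789,0.0830)=-1.2815;  ψ=arccos(0.2006)=1.3688;  θ3=γ+ψ≈0.0873

θ₁ = 0.7856, θ₂ = 1.3961, θ₃ = 0.0873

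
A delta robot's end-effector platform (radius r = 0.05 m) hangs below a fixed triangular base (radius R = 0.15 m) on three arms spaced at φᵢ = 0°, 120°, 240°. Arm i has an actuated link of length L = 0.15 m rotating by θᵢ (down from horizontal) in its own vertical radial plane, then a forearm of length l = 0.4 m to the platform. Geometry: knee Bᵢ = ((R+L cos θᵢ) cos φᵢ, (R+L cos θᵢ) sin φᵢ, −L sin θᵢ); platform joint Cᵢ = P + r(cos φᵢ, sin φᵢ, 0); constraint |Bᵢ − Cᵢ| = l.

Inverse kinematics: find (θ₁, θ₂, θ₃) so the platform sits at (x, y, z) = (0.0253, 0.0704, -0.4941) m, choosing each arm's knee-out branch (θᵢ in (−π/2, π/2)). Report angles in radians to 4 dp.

θ₁ = 1.0473, θ₂ = 0.9603, θ₃ = 1.3965

rotate P by −φ1: (0.0253, 0.0704, -0.4941)
  A=0.0747, B=-0.4941, C=(l²−L²−A²−y'²−z²)/(2L)=-0.3906
  √(A²+B²)=0.4997;  θ1 = -1.4207+2.4680 ≈ 1.0473
arm 2 (φ=120.0°): x'=0.0483, y'=-0.0571
  e−x'=0.0517;  (l²−L²−(e−x')²−y'²−z²)/2L = -0.3752
  θ2 = atan2(B,A) + arccos(C/0.4968) = 0.9603
φ3=240.0° → target in arm frame (-0.0736, -0.0133)
  e−x'=0.1736;  (l²−L²−(e−x')²−y'²−z²)/2L = -0.4565
  θ3 = atan2(B,A) + arccos(C/0.5237) = 1.3965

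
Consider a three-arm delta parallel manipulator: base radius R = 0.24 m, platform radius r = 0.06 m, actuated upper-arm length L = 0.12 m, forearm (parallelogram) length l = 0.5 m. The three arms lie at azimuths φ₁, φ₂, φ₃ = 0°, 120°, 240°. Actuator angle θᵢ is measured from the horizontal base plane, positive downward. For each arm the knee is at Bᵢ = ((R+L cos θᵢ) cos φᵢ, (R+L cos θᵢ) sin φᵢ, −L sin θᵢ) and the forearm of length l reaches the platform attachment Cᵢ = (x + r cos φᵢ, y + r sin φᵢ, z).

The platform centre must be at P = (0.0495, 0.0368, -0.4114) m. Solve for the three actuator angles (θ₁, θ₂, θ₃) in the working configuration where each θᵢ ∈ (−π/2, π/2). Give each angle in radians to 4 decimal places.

φ1=0.0° → target in arm frame (0.0495, 0.0368)
  A cos θ + B sin θ = C:  0.1305·cos θ + -0.4114·sin θ = 0.1999
  √(A²+B²)=0.4316;  θ1 = -1.2636+1.0894 ≈ -0.1743
φ2=120.0° → target in arm frame (0.0071, -0.0613)
  A=0.1729, B=-0.4114, C=(l²−L²−A²−y'²−z²)/(2L)=0.1363
  γ=atan2(-0.4114,0.1729)=-1.1730;  ψ=arccos(0.3054)=1.2604;  θ2=γ+ψ≈0.0875
φ3=240.0° → target in arm frame (-0.0566, 0.0245)
  A=0.2366, B=-0.4114, C=(l²−L²−A²−y'²−z²)/(2L)=0.0407
  γ=atan2(-0.4114,0.2366)=-1.0488;  ψ=arccos(0.0857)=1.4850;  θ3=γ+ψ≈0.4361

θ₁ = -0.1743, θ₂ = 0.0875, θ₃ = 0.4361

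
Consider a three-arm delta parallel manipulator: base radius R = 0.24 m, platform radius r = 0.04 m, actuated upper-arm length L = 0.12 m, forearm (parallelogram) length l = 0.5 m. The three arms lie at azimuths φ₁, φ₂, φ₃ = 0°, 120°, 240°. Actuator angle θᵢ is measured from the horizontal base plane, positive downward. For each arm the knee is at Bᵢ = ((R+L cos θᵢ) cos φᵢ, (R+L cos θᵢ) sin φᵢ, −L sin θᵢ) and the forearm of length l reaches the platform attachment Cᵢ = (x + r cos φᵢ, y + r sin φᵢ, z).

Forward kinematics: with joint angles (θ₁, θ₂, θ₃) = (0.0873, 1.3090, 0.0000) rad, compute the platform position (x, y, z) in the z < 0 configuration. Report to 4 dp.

O1 = (0.3195·cos0.0°, 0.3195·sin0.0°, -0.0105) = (0.3195, 0.0000, -0.0105)
O2 = (0.2311·cos120.0°, 0.2311·sin120.0°, -0.1159) = (-0.1155, 0.2001, -0.1159)
arm 3 at φ=240.0°: ρ3 = 0.3200;  O3 = (-0.1600, -0.2771, 0.0000)
subtract pairs → two planes through P
linear system: -0.8701x+0.4002y = -0.0354−-0.2109z; -0.9591x+-0.5543y = 0.0002−0.0209z
det = 0.8661;  x = 0.0226+-0.1253z,  y = -0.0394+0.2546z
quadratic in z: (1.0805)z²+(0.0753)z+(-0.1601)=0, √Δ=0.8354 → z ∈ {-0.4214, 0.3517}; z = -0.4214 (taking z<0)
x = 0.0754, y = -0.1466

(0.0754, -0.1466, -0.4214)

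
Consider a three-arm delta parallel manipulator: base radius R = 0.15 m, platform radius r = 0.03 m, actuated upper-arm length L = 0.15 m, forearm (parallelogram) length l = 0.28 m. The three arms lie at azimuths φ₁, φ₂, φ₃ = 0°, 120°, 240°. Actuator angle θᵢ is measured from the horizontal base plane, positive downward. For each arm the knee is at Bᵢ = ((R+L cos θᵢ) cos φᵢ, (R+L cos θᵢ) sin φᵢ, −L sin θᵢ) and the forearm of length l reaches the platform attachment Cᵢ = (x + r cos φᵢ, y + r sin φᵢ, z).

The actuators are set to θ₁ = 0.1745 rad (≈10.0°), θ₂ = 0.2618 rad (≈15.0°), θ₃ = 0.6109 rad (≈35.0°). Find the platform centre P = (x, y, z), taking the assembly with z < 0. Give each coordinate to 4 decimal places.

arm 1 at φ=0.0°: (R−r)+L cos θ1 = 0.2677;  O1 = (0.2677, 0.0000, -0.0260)
O2 = (0.2649·cos120.0°, 0.2649·sin120.0°, -0.0388) = (-0.1324, 0.2294, -0.0388)
arm 3 at φ=240.0°: (R−r)+L cos θ3 = 0.2429;  O3 = (-0.1214, -0.2103, -0.0860)
|O₂|²−|O₁|² = -0.0007;  |O₃|²−|O₁|² = -0.0060
[-0.8003 0.4588 -0.0256]·P = -0.0007;  [-0.7783 -0.4207 -0.1200]·P = -0.0060
Cramer: x(z) = 0.0044-0.0949z;  y(z) = 0.0061-0.1098z
sphere 1 gives Az²+Bz+C=0 with A=1.0210, B=0.1007, C=-0.0083;  B²−4AC=0.0441;  roots -0.1522, 0.0536;  negative root z = -0.1522
x = 0.0188, y = 0.0228

(0.0188, 0.0228, -0.1522)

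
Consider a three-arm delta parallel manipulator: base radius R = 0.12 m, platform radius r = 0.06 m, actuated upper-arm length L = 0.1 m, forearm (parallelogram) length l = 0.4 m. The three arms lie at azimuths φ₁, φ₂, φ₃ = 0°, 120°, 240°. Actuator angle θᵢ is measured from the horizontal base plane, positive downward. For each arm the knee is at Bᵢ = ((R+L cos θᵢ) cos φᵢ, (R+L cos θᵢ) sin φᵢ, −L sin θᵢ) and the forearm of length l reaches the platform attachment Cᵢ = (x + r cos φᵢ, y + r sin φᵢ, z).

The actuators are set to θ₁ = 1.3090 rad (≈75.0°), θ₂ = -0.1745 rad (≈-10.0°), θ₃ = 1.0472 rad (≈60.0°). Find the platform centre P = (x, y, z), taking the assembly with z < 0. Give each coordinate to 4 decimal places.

(-0.1485, 0.1650, -0.3756)

φ1=0.0°: virtual centre (0.0859, 0.0000, -0.0966), radius l
arm 2 at φ=120.0°: ρ2 = 0.1585;  S2 = (-0.0792, 0.1372, 0.0174)
φ3=240.0°: virtual centre (-0.0550, -0.0953, -0.0866), radius l
eliminate P² terms by subtracting sphere 1 from 2 and 3
[-0.3302 0.2745 0.2279]·P = 0.0087;  [-0.2818 -0.1905 0.0200]·P = 0.0029
det = 0.1403;  x = -0.0175+0.3487z,  y = 0.0107+-0.4108z
sphere 1 gives Az²+Bz+C=0 with A=1.2903, B=0.1123, C=-0.1399;  B²−4AC=0.7345;  roots -0.3756, 0.2886;  negative root z = -0.3756
x = -0.1485, y = 0.1650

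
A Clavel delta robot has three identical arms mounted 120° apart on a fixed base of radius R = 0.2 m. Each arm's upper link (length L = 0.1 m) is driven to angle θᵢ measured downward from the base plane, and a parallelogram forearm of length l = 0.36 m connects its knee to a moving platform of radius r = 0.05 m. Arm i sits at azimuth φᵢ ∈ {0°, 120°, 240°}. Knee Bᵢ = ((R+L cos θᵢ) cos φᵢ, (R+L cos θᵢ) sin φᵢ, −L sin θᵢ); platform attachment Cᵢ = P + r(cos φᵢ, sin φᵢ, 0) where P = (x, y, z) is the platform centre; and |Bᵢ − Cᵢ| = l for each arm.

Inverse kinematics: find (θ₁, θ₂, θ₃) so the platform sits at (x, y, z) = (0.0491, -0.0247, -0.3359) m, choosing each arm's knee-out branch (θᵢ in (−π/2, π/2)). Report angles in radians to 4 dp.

θ₁ = 0.3491, θ₂ = 0.9596, θ₃ = 0.6979

rotate P by −φ1: (0.0491, -0.0247, -0.3359)
  A cos θ + B sin θ = C:  0.1009·cos θ + -0.3359·sin θ = -0.0201
  θ1 = atan2(B,A) + arccos(C/0.3507) = 0.3491
arm 2 (φ=120.0°): x'=-0.0459, y'=-0.0302
  A cos θ + B sin θ = C:  0.1959·cos θ + -0.3359·sin θ = -0.1627
  γ=atan2(-0.3359,0.1959)=-1.0427;  ψ=arccos(-0.4183)=2.0024;  θ2=γ+ψ≈0.9596
rotate P by −φ3: (-0.0032, 0.0549, -0.3359)
  e−x'=0.1532;  (l²−L²−(e−x')²−y'²−z²)/2L = -0.0985
  γ=atan2(-0.3359,0.1532)=-1.1430;  ψ=arccos(-0.2668)=1.8408;  θ3=γ+ψ≈0.6979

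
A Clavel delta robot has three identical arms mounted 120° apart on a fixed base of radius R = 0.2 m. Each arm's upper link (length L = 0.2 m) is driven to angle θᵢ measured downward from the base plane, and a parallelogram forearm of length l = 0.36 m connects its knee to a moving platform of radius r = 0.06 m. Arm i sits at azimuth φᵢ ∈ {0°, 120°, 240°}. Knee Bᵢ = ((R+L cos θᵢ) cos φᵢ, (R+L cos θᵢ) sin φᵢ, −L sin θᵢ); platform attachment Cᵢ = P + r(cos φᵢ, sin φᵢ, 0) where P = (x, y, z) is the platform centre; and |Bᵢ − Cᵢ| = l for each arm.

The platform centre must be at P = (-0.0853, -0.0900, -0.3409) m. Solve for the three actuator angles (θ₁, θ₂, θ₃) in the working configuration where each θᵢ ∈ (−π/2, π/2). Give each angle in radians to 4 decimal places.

φ1=0.0° → target in arm frame (-0.0853, -0.0900)
  e−x'=0.2253;  (l²−L²−(e−x')²−y'²−z²)/2L = -0.2137
  √(A²+B²)=0.4086;  θ1 = -0.9868+2.1211 ≈ 1.1343
arm 2 (φ=120.0°): x'=-0.0353, y'=0.1189
  A=0.1753, B=-0.3409, C=(l²−L²−A²−y'²−z²)/(2L)=-0.1787
  γ=atan2(-0.3409,0.1753)=-1.0958;  ψ=arccos(-0.4661)=2.0557;  θ2=γ+ψ≈0.9598
arm 3 (φ=240.0°): x'=0.1206, y'=-0.0289
  e−x'=0.0194;  (l²−L²−(e−x')²−y'²−z²)/2L = -0.0696
  θ3 = atan2(B,A) + arccos(C/0.3415) = 0.2620

θ₁ = 1.1343, θ₂ = 0.9598, θ₃ = 0.2620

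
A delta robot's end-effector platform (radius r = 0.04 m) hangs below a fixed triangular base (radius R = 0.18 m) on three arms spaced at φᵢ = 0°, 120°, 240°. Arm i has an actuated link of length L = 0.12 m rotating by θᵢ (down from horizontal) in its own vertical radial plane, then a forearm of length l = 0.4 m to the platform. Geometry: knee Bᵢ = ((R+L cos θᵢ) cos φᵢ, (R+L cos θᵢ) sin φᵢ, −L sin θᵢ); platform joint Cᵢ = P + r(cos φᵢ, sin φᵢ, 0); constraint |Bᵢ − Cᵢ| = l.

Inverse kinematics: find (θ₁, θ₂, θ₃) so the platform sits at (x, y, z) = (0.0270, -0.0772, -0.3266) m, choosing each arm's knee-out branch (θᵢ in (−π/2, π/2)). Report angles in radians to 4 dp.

rotate P by −φ1: (0.0270, -0.0772, -0.3266)
  A cos θ + B sin θ = C:  0.1130·cos θ + -0.3266·sin θ = 0.0842
  θ1 = atan2(B,A) + arccos(C/0.3456) = 0.0870
arm 2 (φ=120.0°): x'=-0.0804, y'=0.0152
  e−x'=0.2204;  (l²−L²−(e−x')²−y'²−z²)/2L = -0.0411
  √(A²+B²)=0.3940;  θ2 = -0.9773+1.6752 ≈ 0.6980
φ3=240.0° → target in arm frame (0.0534, 0.0620)
  e−x'=0.0866;  (l²−L²−(e−x')²−y'²−z²)/2L = 0.1149
  γ=atan2(-0.3266,0.0866)=-1.3115;  ψ=arccos(0.3401)=1.2237;  θ3=γ+ψ≈-0.0877

θ₁ = 0.0870, θ₂ = 0.6980, θ₃ = -0.0877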